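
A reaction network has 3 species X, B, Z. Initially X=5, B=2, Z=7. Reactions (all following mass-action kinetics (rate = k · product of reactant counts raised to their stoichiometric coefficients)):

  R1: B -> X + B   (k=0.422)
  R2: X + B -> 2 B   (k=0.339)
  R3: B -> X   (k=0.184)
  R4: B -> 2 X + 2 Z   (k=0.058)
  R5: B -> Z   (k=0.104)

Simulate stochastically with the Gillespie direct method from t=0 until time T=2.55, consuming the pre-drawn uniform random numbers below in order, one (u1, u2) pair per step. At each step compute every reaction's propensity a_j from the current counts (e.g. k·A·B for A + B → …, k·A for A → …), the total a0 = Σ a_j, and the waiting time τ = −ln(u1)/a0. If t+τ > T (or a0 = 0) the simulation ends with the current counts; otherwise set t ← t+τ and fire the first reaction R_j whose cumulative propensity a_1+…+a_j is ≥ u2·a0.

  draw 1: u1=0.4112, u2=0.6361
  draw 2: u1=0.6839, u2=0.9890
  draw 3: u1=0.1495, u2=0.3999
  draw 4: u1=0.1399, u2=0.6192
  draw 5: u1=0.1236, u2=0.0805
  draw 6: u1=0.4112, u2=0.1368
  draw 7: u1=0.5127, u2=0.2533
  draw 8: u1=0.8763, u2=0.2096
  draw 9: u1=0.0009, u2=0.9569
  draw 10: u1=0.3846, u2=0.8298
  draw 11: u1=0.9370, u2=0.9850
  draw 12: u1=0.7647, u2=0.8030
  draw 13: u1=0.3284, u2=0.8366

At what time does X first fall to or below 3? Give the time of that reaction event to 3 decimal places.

Threshold first reached at t = 0.687

t=0.000: X=5 B=2 Z=7
Draw 1: a1=0.844, a2=3.390, a3=0.368, a4=0.116, a5=0.208, a0=4.926; τ=−ln(0.4112)/4.926=0.180 → t=0.180; u2·a0=0.6361·4.926=3.133; a1=0.844 < 3.133 ≤ a1+a2=4.234 → R2 fires; X=4 B=3 Z=7
Draw 2: a1=1.266, a2=4.068, a3=0.552, a4=0.174, a5=0.312, a0=6.372; τ=−ln(0.6839)/6.372=0.060 → t=0.240; u2·a0=0.9890·6.372=6.302; a1+…+a4=6.060 < 6.302 ≤ a1+…+a5=6.372 → R5 fires; X=4 B=2 Z=8
Draw 3: a1=0.844, a2=2.712, a3=0.368, a4=0.116, a5=0.208, a0=4.248; τ=−ln(0.1495)/4.248=0.447 → t=0.687; u2·a0=0.3999·4.248=1.699; a1=0.844 < 1.699 ≤ a1+a2=3.556 → R2 fires; X=3 B=3 Z=8
Draw 4: a1=1.266, a2=3.051, a3=0.552, a4=0.174, a5=0.312, a0=5.355; τ=−ln(0.1399)/5.355=0.367 → t=1.055; u2·a0=0.6192·5.355=3.316; a1=1.266 < 3.316 ≤ a1+a2=4.317 → R2 fires; X=2 B=4 Z=8
Draw 5: a1=1.688, a2=2.712, a3=0.736, a4=0.232, a5=0.416, a0=5.784; τ=−ln(0.1236)/5.784=0.361 → t=1.416; u2·a0=0.0805·5.784=0.466 ≤ a1=1.688 → R1 fires; X=3 B=4 Z=8
Draw 6: a1=1.688, a2=4.068, a3=0.736, a4=0.232, a5=0.416, a0=7.140; τ=−ln(0.4112)/7.140=0.124 → t=1.541; u2·a0=0.1368·7.140=0.977 ≤ a1=1.688 → R1 fires; X=4 B=4 Z=8
Draw 7: a1=1.688, a2=5.424, a3=0.736, a4=0.232, a5=0.416, a0=8.496; τ=−ln(0.5127)/8.496=0.079 → t=1.619; u2·a0=0.2533·8.496=2.152; a1=1.688 < 2.152 ≤ a1+a2=7.112 → R2 fires; X=3 B=5 Z=8
Draw 8: a1=2.110, a2=5.085, a3=0.920, a4=0.290, a5=0.520, a0=8.925; τ=−ln(0.8763)/8.925=0.015 → t=1.634; u2·a0=0.2096·8.925=1.871 ≤ a1=2.110 → R1 fires; X=4 B=5 Z=8
Draw 9: a1=2.110, a2=6.780, a3=0.920, a4=0.290, a5=0.520, a0=10.620; τ=−ln(0.0009)/10.620=0.660 → t=2.294; u2·a0=0.9569·10.620=10.162; a1+…+a4=10.100 < 10.162 ≤ a1+…+a5=10.620 → R5 fires; X=4 B=4 Z=9
Draw 10: a1=1.688, a2=5.424, a3=0.736, a4=0.232, a5=0.416, a0=8.496; τ=−ln(0.3846)/8.496=0.112 → t=2.407; u2·a0=0.8298·8.496=7.050; a1=1.688 < 7.050 ≤ a1+a2=7.112 → R2 fires; X=3 B=5 Z=9
Draw 11: a1=2.110, a2=5.085, a3=0.920, a4=0.290, a5=0.520, a0=8.925; τ=−ln(0.9370)/8.925=0.007 → t=2.414; u2·a0=0.9850·8.925=8.791; a1+…+a4=8.405 < 8.791 ≤ a1+…+a5=8.925 → R5 fires; X=3 B=4 Z=10
Draw 12: a1=1.688, a2=4.068, a3=0.736, a4=0.232, a5=0.416, a0=7.140; τ=−ln(0.7647)/7.140=0.038 → t=2.452; u2·a0=0.8030·7.140=5.733; a1=1.688 < 5.733 ≤ a1+a2=5.756 → R2 fires; X=2 B=5 Z=10
Draw 13: a1=2.110, a2=3.390, a3=0.920, a4=0.290, a5=0.520, a0=7.230; τ=−ln(0.3284)/7.230=0.154 → t=2.606 > T=2.55: stop.
X first becomes ≤ 3 when it reaches 3 at the event at t=0.687.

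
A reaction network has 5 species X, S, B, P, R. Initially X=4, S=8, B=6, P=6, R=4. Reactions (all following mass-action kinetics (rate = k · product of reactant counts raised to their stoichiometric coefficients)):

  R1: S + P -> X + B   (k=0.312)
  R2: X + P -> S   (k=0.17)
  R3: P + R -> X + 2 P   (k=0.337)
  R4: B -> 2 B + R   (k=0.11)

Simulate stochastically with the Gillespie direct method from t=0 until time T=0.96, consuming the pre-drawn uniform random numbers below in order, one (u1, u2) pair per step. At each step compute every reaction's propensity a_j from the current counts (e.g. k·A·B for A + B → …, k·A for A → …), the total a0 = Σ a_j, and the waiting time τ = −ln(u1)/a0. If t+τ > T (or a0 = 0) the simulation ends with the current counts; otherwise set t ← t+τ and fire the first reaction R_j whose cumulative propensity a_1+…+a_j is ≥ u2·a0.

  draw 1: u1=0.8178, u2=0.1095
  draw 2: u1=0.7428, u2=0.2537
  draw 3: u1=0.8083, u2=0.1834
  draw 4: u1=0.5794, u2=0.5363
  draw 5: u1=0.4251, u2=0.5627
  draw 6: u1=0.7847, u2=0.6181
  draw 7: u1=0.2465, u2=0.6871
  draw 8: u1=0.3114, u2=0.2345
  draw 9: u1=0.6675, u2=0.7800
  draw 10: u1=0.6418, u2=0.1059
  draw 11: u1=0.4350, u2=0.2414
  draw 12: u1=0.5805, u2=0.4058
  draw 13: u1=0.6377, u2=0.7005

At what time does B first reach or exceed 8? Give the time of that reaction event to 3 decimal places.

t=0.000: X=4 S=8 B=6 P=6 R=4
Draw 1: a1=14.976, a2=4.080, a3=8.088, a4=0.660, a0=27.804; τ=−ln(0.8178)/27.804=0.007 → t=0.007; u2·a0=0.1095·27.804=3.045 ≤ a1=14.976 → R1 fires; X=5 S=7 B=7 P=5 R=4
Draw 2: a1=10.920, a2=4.250, a3=6.740, a4=0.770, a0=22.680; τ=−ln(0.7428)/22.680=0.013 → t=0.020; u2·a0=0.2537·22.680=5.754 ≤ a1=10.920 → R1 fires; X=6 S=6 B=8 P=4 R=4
Draw 3: a1=7.488, a2=4.080, a3=5.392, a4=0.880, a0=17.840; τ=−ln(0.8083)/17.840=0.012 → t=0.032; u2·a0=0.1834·17.840=3.272 ≤ a1=7.488 → R1 fires; X=7 S=5 B=9 P=3 R=4
Draw 4: a1=4.680, a2=3.570, a3=4.044, a4=0.990, a0=13.284; τ=−ln(0.5794)/13.284=0.041 → t=0.073; u2·a0=0.5363·13.284=7.124; a1=4.680 < 7.124 ≤ a1+a2=8.250 → R2 fires; X=6 S=6 B=9 P=2 R=4
Draw 5: a1=3.744, a2=2.040, a3=2.696, a4=0.990, a0=9.470; τ=−ln(0.4251)/9.470=0.090 → t=0.164; u2·a0=0.5627·9.470=5.329; a1=3.744 < 5.329 ≤ a1+a2=5.784 → R2 fires; X=5 S=7 B=9 P=1 R=4
Draw 6: a1=2.184, a2=0.850, a3=1.348, a4=0.990, a0=5.372; τ=−ln(0.7847)/5.372=0.045 → t=0.209; u2·a0=0.6181·5.372=3.320; a1+a2=3.034 < 3.320 ≤ a1+…+a3=4.382 → R3 fires; X=6 S=7 B=9 P=2 R=3
Draw 7: a1=4.368, a2=2.040, a3=2.022, a4=0.990, a0=9.420; τ=−ln(0.2465)/9.420=0.149 → t=0.357; u2·a0=0.6871·9.420=6.472; a1+a2=6.408 < 6.472 ≤ a1+…+a3=8.430 → R3 fires; X=7 S=7 B=9 P=3 R=2
Draw 8: a1=6.552, a2=3.570, a3=2.022, a4=0.990, a0=13.134; τ=−ln(0.3114)/13.134=0.089 → t=0.446; u2·a0=0.2345·13.134=3.080 ≤ a1=6.552 → R1 fires; X=8 S=6 B=10 P=2 R=2
Draw 9: a1=3.744, a2=2.720, a3=1.348, a4=1.100, a0=8.912; τ=−ln(0.6675)/8.912=0.045 → t=0.492; u2·a0=0.7800·8.912=6.951; a1+a2=6.464 < 6.951 ≤ a1+…+a3=7.812 → R3 fires; X=9 S=6 B=10 P=3 R=1
Draw 10: a1=5.616, a2=4.590, a3=1.011, a4=1.100, a0=12.317; τ=−ln(0.6418)/12.317=0.036 → t=0.528; u2·a0=0.1059·12.317=1.304 ≤ a1=5.616 → R1 fires; X=10 S=5 B=11 P=2 R=1
Draw 11: a1=3.120, a2=3.400, a3=0.674, a4=1.210, a0=8.404; τ=−ln(0.4350)/8.404=0.099 → t=0.627; u2·a0=0.2414·8.404=2.029 ≤ a1=3.120 → R1 fires; X=11 S=4 B=12 P=1 R=1
Draw 12: a1=1.248, a2=1.870, a3=0.337, a4=1.320, a0=4.775; τ=−ln(0.5805)/4.775=0.114 → t=0.741; u2·a0=0.4058·4.775=1.938; a1=1.248 < 1.938 ≤ a1+a2=3.118 → R2 fires; X=10 S=5 B=12 P=0 R=1
Draw 13: a1=0.000, a2=0.000, a3=0.000, a4=1.320, a0=1.320; τ=−ln(0.6377)/1.320=0.341 → t=1.081 > T=0.96: stop.
B first becomes ≥ 8 when it reaches 8 at the event at t=0.020.

Threshold first reached at t = 0.020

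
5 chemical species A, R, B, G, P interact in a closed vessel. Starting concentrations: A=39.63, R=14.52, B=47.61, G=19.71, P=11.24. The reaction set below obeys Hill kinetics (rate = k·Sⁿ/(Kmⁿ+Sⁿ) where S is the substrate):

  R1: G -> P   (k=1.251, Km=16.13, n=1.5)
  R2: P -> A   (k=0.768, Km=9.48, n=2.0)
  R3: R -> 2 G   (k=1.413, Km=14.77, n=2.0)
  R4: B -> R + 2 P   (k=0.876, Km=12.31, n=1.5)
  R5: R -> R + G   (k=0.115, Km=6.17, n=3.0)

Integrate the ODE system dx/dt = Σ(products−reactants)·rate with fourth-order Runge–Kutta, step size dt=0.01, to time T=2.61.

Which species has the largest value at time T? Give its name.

Dominant species at T: B

RK4 with dt=0.01: 261 steps to T=2.61. Trajectory (selected grid times):
t=0.00: A=39.63 R=14.52 B=47.61 G=19.71 P=11.24
t=0.29: A=39.76 R=14.54 B=47.39 G=19.93 P=11.77
t=0.58: A=39.90 R=14.57 B=47.16 G=20.16 P=12.29
t=0.87: A=40.04 R=14.59 B=46.94 G=20.38 P=12.81
t=1.16: A=40.19 R=14.61 B=46.71 G=20.60 P=13.32
t=1.45: A=40.34 R=14.63 B=46.49 G=20.83 P=13.83
t=1.74: A=40.49 R=14.65 B=46.27 G=21.05 P=14.34
t=2.03: A=40.65 R=14.67 B=46.04 G=21.27 P=14.85
t=2.32: A=40.81 R=14.69 B=45.82 G=21.49 P=15.36
t=2.61: A=40.97 R=14.71 B=45.60 G=21.70 P=15.86
At T=2.61: A=40.97 R=14.71 B=45.60 G=21.70 P=15.86; the largest is B.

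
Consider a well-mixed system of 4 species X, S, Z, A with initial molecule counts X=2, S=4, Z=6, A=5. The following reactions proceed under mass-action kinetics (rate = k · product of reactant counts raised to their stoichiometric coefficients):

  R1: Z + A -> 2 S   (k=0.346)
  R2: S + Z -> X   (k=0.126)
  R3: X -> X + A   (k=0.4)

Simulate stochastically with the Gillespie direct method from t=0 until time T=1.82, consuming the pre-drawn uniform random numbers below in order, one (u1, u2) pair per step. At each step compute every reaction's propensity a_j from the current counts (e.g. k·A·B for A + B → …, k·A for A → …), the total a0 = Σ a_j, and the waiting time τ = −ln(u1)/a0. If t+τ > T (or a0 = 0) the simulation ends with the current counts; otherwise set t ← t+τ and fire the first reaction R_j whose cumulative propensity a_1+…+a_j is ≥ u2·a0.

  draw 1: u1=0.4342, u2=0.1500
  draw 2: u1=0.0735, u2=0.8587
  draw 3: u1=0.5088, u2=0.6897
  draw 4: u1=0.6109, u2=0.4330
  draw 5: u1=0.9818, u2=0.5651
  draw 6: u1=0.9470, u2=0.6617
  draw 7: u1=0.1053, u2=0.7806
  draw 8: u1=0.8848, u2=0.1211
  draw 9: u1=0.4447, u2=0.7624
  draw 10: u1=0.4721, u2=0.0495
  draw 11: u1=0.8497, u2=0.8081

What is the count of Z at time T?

Z at T = 0

t=0.000: X=2 S=4 Z=6 A=5
Draw 1: a1=10.380, a2=3.024, a3=0.800, a0=14.204; τ=−ln(0.4342)/14.204=0.059 → t=0.059; u2·a0=0.1500·14.204=2.131 ≤ a1=10.380 → R1 fires; X=2 S=6 Z=5 A=4
Draw 2: a1=6.920, a2=3.780, a3=0.800, a0=11.500; τ=−ln(0.0735)/11.500=0.227 → t=0.286; u2·a0=0.8587·11.500=9.875; a1=6.920 < 9.875 ≤ a1+a2=10.700 → R2 fires; X=3 S=5 Z=4 A=4
Draw 3: a1=5.536, a2=2.520, a3=1.200, a0=9.256; τ=−ln(0.5088)/9.256=0.073 → t=0.359; u2·a0=0.6897·9.256=6.384; a1=5.536 < 6.384 ≤ a1+a2=8.056 → R2 fires; X=4 S=4 Z=3 A=4
Draw 4: a1=4.152, a2=1.512, a3=1.600, a0=7.264; τ=−ln(0.6109)/7.264=0.068 → t=0.427; u2·a0=0.4330·7.264=3.145 ≤ a1=4.152 → R1 fires; X=4 S=6 Z=2 A=3
Draw 5: a1=2.076, a2=1.512, a3=1.600, a0=5.188; τ=−ln(0.9818)/5.188=0.004 → t=0.430; u2·a0=0.5651·5.188=2.932; a1=2.076 < 2.932 ≤ a1+a2=3.588 → R2 fires; X=5 S=5 Z=1 A=3
Draw 6: a1=1.038, a2=0.630, a3=2.000, a0=3.668; τ=−ln(0.9470)/3.668=0.015 → t=0.445; u2·a0=0.6617·3.668=2.427; a1+a2=1.668 < 2.427 ≤ a1+…+a3=3.668 → R3 fires; X=5 S=5 Z=1 A=4
Draw 7: a1=1.384, a2=0.630, a3=2.000, a0=4.014; τ=−ln(0.1053)/4.014=0.561 → t=1.006; u2·a0=0.7806·4.014=3.133; a1+a2=2.014 < 3.133 ≤ a1+…+a3=4.014 → R3 fires; X=5 S=5 Z=1 A=5
Draw 8: a1=1.730, a2=0.630, a3=2.000, a0=4.360; τ=−ln(0.8848)/4.360=0.028 → t=1.034; u2·a0=0.1211·4.360=0.528 ≤ a1=1.730 → R1 fires; X=5 S=7 Z=0 A=4
Draw 9: a1=0.000, a2=0.000, a3=2.000, a0=2.000; τ=−ln(0.4447)/2.000=0.405 → t=1.439; u2·a0=0.7624·2.000=1.525; a1+a2=0.000 < 1.525 ≤ a1+…+a3=2.000 → R3 fires; X=5 S=7 Z=0 A=5
Draw 10: a1=0.000, a2=0.000, a3=2.000, a0=2.000; τ=−ln(0.4721)/2.000=0.375 → t=1.814; u2·a0=0.0495·2.000=0.099; a1+a2=0.000 < 0.099 ≤ a1+…+a3=2.000 → R3 fires; X=5 S=7 Z=0 A=6
Draw 11: a1=0.000, a2=0.000, a3=2.000, a0=2.000; τ=−ln(0.8497)/2.000=0.081 → t=1.896 > T=1.82: stop.
Read off Z at T=1.82: 0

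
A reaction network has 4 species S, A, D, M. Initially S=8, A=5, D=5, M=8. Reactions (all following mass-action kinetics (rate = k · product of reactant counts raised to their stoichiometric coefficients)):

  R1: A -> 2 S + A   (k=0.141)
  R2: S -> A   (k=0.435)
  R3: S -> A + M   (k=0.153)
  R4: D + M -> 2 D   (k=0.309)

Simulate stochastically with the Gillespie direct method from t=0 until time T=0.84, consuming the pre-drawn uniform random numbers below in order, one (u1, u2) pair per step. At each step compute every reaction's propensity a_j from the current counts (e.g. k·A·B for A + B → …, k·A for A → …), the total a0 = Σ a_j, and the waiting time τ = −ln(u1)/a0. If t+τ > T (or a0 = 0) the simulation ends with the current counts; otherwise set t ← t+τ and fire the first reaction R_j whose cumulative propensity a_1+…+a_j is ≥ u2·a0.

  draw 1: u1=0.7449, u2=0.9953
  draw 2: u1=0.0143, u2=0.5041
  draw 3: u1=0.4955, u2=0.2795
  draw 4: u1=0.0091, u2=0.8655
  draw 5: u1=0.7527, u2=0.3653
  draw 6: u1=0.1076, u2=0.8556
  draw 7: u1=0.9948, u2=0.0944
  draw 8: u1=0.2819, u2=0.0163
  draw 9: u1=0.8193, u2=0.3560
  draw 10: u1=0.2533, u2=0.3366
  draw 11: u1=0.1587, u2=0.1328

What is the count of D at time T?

t=0.000: S=8 A=5 D=5 M=8
Draw 1: a1=0.705, a2=3.480, a3=1.224, a4=12.360, a0=17.769; τ=−ln(0.7449)/17.769=0.017 → t=0.017; u2·a0=0.9953·17.769=17.685; a1+…+a3=5.409 < 17.685 ≤ a1+…+a4=17.769 → R4 fires; S=8 A=5 D=6 M=7
Draw 2: a1=0.705, a2=3.480, a3=1.224, a4=12.978, a0=18.387; τ=−ln(0.0143)/18.387=0.231 → t=0.248; u2·a0=0.5041·18.387=9.269; a1+…+a3=5.409 < 9.269 ≤ a1+…+a4=18.387 → R4 fires; S=8 A=5 D=7 M=6
Draw 3: a1=0.705, a2=3.480, a3=1.224, a4=12.978, a0=18.387; τ=−ln(0.4955)/18.387=0.038 → t=0.286; u2·a0=0.2795·18.387=5.139; a1+a2=4.185 < 5.139 ≤ a1+…+a3=5.409 → R3 fires; S=7 A=6 D=7 M=7
Draw 4: a1=0.846, a2=3.045, a3=1.071, a4=15.141, a0=20.103; τ=−ln(0.0091)/20.103=0.234 → t=0.520; u2·a0=0.8655·20.103=17.399; a1+…+a3=4.962 < 17.399 ≤ a1+…+a4=20.103 → R4 fires; S=7 A=6 D=8 M=6
Draw 5: a1=0.846, a2=3.045, a3=1.071, a4=14.832, a0=19.794; τ=−ln(0.7527)/19.794=0.014 → t=0.534; u2·a0=0.3653·19.794=7.231; a1+…+a3=4.962 < 7.231 ≤ a1+…+a4=19.794 → R4 fires; S=7 A=6 D=9 M=5
Draw 6: a1=0.846, a2=3.045, a3=1.071, a4=13.905, a0=18.867; τ=−ln(0.1076)/18.867=0.118 → t=0.652; u2·a0=0.8556·18.867=16.143; a1+…+a3=4.962 < 16.143 ≤ a1+…+a4=18.867 → R4 fires; S=7 A=6 D=10 M=4
Draw 7: a1=0.846, a2=3.045, a3=1.071, a4=12.360, a0=17.322; τ=−ln(0.9948)/17.322=0.000 → t=0.652; u2·a0=0.0944·17.322=1.635; a1=0.846 < 1.635 ≤ a1+a2=3.891 → R2 fires; S=6 A=7 D=10 M=4
Draw 8: a1=0.987, a2=2.610, a3=0.918, a4=12.360, a0=16.875; τ=−ln(0.2819)/16.875=0.075 → t=0.727; u2·a0=0.0163·16.875=0.275 ≤ a1=0.987 → R1 fires; S=8 A=7 D=10 M=4
Draw 9: a1=0.987, a2=3.480, a3=1.224, a4=12.360, a0=18.051; τ=−ln(0.8193)/18.051=0.011 → t=0.738; u2·a0=0.3560·18.051=6.426; a1+…+a3=5.691 < 6.426 ≤ a1+…+a4=18.051 → R4 fires; S=8 A=7 D=11 M=3
Draw 10: a1=0.987, a2=3.480, a3=1.224, a4=10.197, a0=15.888; τ=−ln(0.2533)/15.888=0.086 → t=0.825; u2·a0=0.3366·15.888=5.348; a1+a2=4.467 < 5.348 ≤ a1+…+a3=5.691 → R3 fires; S=7 A=8 D=11 M=4
Draw 11: a1=1.128, a2=3.045, a3=1.071, a4=13.596, a0=18.840; τ=−ln(0.1587)/18.840=0.098 → t=0.923 > T=0.84: stop.
Read off D at T=0.84: 11

D at T = 11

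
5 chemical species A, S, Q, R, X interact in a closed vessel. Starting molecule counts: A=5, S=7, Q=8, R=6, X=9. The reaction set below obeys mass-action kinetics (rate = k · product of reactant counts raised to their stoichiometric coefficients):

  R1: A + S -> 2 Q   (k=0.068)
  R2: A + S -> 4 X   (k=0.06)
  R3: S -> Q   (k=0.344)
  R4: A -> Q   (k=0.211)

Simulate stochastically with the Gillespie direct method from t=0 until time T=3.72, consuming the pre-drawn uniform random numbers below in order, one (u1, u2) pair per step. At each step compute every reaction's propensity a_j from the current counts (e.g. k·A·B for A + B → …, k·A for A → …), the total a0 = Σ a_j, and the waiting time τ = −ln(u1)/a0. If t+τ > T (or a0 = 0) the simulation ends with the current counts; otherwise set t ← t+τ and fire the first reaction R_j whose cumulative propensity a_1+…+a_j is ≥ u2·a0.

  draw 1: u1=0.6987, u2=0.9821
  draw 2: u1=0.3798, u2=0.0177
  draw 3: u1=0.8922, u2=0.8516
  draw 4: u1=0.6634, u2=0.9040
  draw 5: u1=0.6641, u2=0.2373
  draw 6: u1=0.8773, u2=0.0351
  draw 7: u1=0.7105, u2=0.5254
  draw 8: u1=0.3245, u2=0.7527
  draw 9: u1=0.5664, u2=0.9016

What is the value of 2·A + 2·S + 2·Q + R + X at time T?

Check how each reaction changes W = 2·A + 2·S + 2·Q + R + X (weight of products minus weight of reactants):
R1: A + S -> 2 Q: (2·2) − (2·1 + 2·1) = 4 − 4 = 0
R2: A + S -> 4 X: (1·4) − (2·1 + 2·1) = 4 − 4 = 0
R3: S -> Q: (2·1) − (2·1) = 2 − 2 = 0
R4: A -> Q: (2·1) − (2·1) = 2 − 2 = 0
Every reaction leaves W unchanged, so W is conserved and no simulation is needed: W(T) = W(0) = 2·5 + 2·7 + 2·8 + 6 + 9 = 55

Value at T = 55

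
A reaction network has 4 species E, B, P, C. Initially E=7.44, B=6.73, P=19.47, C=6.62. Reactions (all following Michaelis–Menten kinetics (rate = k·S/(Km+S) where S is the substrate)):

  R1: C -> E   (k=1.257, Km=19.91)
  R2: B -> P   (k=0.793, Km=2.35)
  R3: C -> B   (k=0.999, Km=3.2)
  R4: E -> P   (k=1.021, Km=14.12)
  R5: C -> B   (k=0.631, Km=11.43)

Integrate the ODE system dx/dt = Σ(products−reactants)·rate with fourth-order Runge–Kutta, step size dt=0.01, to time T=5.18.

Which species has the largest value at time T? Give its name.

Dominant species at T: P

RK4 with dt=0.01: 518 steps to T=5.18. Trajectory (selected grid times):
t=0.00: E=7.44 B=6.73 P=19.47 C=6.62
t=0.58: E=7.41 B=6.90 P=20.02 C=5.93
t=1.15: E=7.37 B=7.04 P=20.55 C=5.29
t=1.73: E=7.31 B=7.16 P=21.10 C=4.68
t=2.30: E=7.24 B=7.25 P=21.64 C=4.12
t=2.88: E=7.16 B=7.31 P=22.19 C=3.60
t=3.45: E=7.07 B=7.34 P=22.73 C=3.12
t=4.03: E=6.97 B=7.34 P=23.27 C=2.68
t=4.60: E=6.85 B=7.31 P=23.80 C=2.29
t=5.18: E=6.73 B=7.25 P=24.35 C=1.93
At T=5.18: E=6.73 B=7.25 P=24.35 C=1.93; the largest is P.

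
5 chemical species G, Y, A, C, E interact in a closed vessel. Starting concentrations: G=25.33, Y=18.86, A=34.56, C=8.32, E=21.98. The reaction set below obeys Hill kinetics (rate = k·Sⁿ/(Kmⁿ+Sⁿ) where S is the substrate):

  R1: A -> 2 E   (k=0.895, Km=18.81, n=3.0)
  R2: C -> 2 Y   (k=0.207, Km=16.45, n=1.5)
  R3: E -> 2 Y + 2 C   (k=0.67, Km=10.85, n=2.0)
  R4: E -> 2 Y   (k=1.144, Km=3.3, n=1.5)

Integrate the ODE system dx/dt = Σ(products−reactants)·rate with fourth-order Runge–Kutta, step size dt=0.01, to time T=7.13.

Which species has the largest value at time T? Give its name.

RK4 with dt=0.01: 713 steps to T=7.13. Trajectory (selected grid times):
t=0.00: G=25.33 Y=18.86 A=34.56 C=8.32 E=21.98
t=0.79: G=25.33 Y=21.51 A=33.95 C=9.13 E=21.91
t=1.58: G=25.33 Y=24.17 A=33.35 C=9.92 E=21.84
t=2.38: G=25.33 Y=26.86 A=32.75 C=10.73 E=21.75
t=3.17: G=25.33 Y=29.53 A=32.16 C=11.52 E=21.66
t=3.96: G=25.33 Y=32.21 A=31.57 C=12.30 E=21.56
t=4.75: G=25.33 Y=34.89 A=30.99 C=13.08 E=21.45
t=5.55: G=25.33 Y=37.61 A=30.41 C=13.86 E=21.32
t=6.34: G=25.33 Y=40.30 A=29.84 C=14.63 E=21.19
t=7.13: G=25.33 Y=42.99 A=29.28 C=15.39 E=21.04
At T=7.13: G=25.33 Y=42.99 A=29.28 C=15.39 E=21.04; the largest is Y.

Dominant species at T: Y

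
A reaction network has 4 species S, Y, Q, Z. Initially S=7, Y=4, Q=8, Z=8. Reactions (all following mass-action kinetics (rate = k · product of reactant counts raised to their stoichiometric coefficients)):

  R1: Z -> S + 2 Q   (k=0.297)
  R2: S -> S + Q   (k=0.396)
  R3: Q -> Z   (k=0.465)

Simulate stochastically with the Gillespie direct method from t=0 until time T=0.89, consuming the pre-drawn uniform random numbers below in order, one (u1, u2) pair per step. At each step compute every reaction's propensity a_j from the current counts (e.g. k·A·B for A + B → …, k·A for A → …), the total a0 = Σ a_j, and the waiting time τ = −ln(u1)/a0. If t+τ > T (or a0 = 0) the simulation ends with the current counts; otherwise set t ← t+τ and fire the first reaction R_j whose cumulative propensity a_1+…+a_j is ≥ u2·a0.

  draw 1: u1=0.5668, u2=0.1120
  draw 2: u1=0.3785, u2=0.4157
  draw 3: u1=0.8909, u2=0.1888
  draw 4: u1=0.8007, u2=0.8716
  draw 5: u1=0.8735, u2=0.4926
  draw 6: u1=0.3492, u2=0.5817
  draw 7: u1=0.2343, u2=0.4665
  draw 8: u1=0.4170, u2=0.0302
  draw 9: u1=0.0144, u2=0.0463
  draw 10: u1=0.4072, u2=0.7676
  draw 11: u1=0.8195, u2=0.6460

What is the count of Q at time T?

t=0.000: S=7 Y=4 Q=8 Z=8
Draw 1: a1=2.376, a2=2.772, a3=3.720, a0=8.868; τ=−ln(0.5668)/8.868=0.064 → t=0.064; u2·a0=0.1120·8.868=0.993 ≤ a1=2.376 → R1 fires; S=8 Y=4 Q=10 Z=7
Draw 2: a1=2.079, a2=3.168, a3=4.650, a0=9.897; τ=−ln(0.3785)/9.897=0.098 → t=0.162; u2·a0=0.4157·9.897=4.114; a1=2.079 < 4.114 ≤ a1+a2=5.247 → R2 fires; S=8 Y=4 Q=11 Z=7
Draw 3: a1=2.079, a2=3.168, a3=5.115, a0=10.362; τ=−ln(0.8909)/10.362=0.011 → t=0.173; u2·a0=0.1888·10.362=1.956 ≤ a1=2.079 → R1 fires; S=9 Y=4 Q=13 Z=6
Draw 4: a1=1.782, a2=3.564, a3=6.045, a0=11.391; τ=−ln(0.8007)/11.391=0.020 → t=0.193; u2·a0=0.8716·11.391=9.928; a1+a2=5.346 < 9.928 ≤ a1+…+a3=11.391 → R3 fires; S=9 Y=4 Q=12 Z=7
Draw 5: a1=2.079, a2=3.564, a3=5.580, a0=11.223; τ=−ln(0.8735)/11.223=0.012 → t=0.205; u2·a0=0.4926·11.223=5.528; a1=2.079 < 5.528 ≤ a1+a2=5.643 → R2 fires; S=9 Y=4 Q=13 Z=7
Draw 6: a1=2.079, a2=3.564, a3=6.045, a0=11.688; τ=−ln(0.3492)/11.688=0.090 → t=0.295; u2·a0=0.5817·11.688=6.799; a1+a2=5.643 < 6.799 ≤ a1+…+a3=11.688 → R3 fires; S=9 Y=4 Q=12 Z=8
Draw 7: a1=2.376, a2=3.564, a3=5.580, a0=11.520; τ=−ln(0.2343)/11.520=0.126 → t=0.421; u2·a0=0.4665·11.520=5.374; a1=2.376 < 5.374 ≤ a1+a2=5.940 → R2 fires; S=9 Y=4 Q=13 Z=8
Draw 8: a1=2.376, a2=3.564, a3=6.045, a0=11.985; τ=−ln(0.4170)/11.985=0.073 → t=0.494; u2·a0=0.0302·11.985=0.362 ≤ a1=2.376 → R1 fires; S=10 Y=4 Q=15 Z=7
Draw 9: a1=2.079, a2=3.960, a3=6.975, a0=13.014; τ=−ln(0.0144)/13.014=0.326 → t=0.820; u2·a0=0.0463·13.014=0.603 ≤ a1=2.079 → R1 fires; S=11 Y=4 Q=17 Z=6
Draw 10: a1=1.782, a2=4.356, a3=7.905, a0=14.043; τ=−ln(0.4072)/14.043=0.064 → t=0.884; u2·a0=0.7676·14.043=10.779; a1+a2=6.138 < 10.779 ≤ a1+…+a3=14.043 → R3 fires; S=11 Y=4 Q=16 Z=7
Draw 11: a1=2.079, a2=4.356, a3=7.440, a0=13.875; τ=−ln(0.8195)/13.875=0.014 → t=0.898 > T=0.89: stop.
Read off Q at T=0.89: 16

Q at T = 16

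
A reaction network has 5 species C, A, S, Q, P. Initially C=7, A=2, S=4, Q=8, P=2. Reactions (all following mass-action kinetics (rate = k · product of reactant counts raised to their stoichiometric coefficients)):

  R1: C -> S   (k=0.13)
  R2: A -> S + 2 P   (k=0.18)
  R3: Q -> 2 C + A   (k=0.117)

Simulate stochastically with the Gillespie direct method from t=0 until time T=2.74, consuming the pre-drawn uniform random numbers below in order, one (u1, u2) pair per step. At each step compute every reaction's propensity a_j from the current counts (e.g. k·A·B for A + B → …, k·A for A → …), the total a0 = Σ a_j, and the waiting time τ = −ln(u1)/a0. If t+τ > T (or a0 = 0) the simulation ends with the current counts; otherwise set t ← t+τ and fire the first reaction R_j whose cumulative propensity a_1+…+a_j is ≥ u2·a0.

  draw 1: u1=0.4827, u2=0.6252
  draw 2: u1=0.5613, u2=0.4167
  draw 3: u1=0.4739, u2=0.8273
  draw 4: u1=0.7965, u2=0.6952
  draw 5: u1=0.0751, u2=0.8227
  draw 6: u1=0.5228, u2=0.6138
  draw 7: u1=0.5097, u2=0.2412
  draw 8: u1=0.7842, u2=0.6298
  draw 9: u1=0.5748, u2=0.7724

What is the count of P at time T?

t=0.000: C=7 A=2 S=4 Q=8 P=2
Draw 1: a1=0.910, a2=0.360, a3=0.936, a0=2.206; τ=−ln(0.4827)/2.206=0.330 → t=0.330; u2·a0=0.6252·2.206=1.379; a1+a2=1.270 < 1.379 ≤ a1+…+a3=2.206 → R3 fires; C=9 A=3 S=4 Q=7 P=2
Draw 2: a1=1.170, a2=0.540, a3=0.819, a0=2.529; τ=−ln(0.5613)/2.529=0.228 → t=0.559; u2·a0=0.4167·2.529=1.054 ≤ a1=1.170 → R1 fires; C=8 A=3 S=5 Q=7 P=2
Draw 3: a1=1.040, a2=0.540, a3=0.819, a0=2.399; τ=−ln(0.4739)/2.399=0.311 → t=0.870; u2·a0=0.8273·2.399=1.985; a1+a2=1.580 < 1.985 ≤ a1+…+a3=2.399 → R3 fires; C=10 A=4 S=5 Q=6 P=2
Draw 4: a1=1.300, a2=0.720, a3=0.702, a0=2.722; τ=−ln(0.7965)/2.722=0.084 → t=0.953; u2·a0=0.6952·2.722=1.892; a1=1.300 < 1.892 ≤ a1+a2=2.020 → R2 fires; C=10 A=3 S=6 Q=6 P=4
Draw 5: a1=1.300, a2=0.540, a3=0.702, a0=2.542; τ=−ln(0.0751)/2.542=1.018 → t=1.972; u2·a0=0.8227·2.542=2.091; a1+a2=1.840 < 2.091 ≤ a1+…+a3=2.542 → R3 fires; C=12 A=4 S=6 Q=5 P=4
Draw 6: a1=1.560, a2=0.720, a3=0.585, a0=2.865; τ=−ln(0.5228)/2.865=0.226 → t=2.198; u2·a0=0.6138·2.865=1.759; a1=1.560 < 1.759 ≤ a1+a2=2.280 → R2 fires; C=12 A=3 S=7 Q=5 P=6
Draw 7: a1=1.560, a2=0.540, a3=0.585, a0=2.685; τ=−ln(0.5097)/2.685=0.251 → t=2.449; u2·a0=0.2412·2.685=0.648 ≤ a1=1.560 → R1 fires; C=11 A=3 S=8 Q=5 P=6
Draw 8: a1=1.430, a2=0.540, a3=0.585, a0=2.555; τ=−ln(0.7842)/2.555=0.095 → t=2.544; u2·a0=0.6298·2.555=1.609; a1=1.430 < 1.609 ≤ a1+a2=1.970 → R2 fires; C=11 A=2 S=9 Q=5 P=8
Draw 9: a1=1.430, a2=0.360, a3=0.585, a0=2.375; τ=−ln(0.5748)/2.375=0.233 → t=2.778 > T=2.74: stop.
Read off P at T=2.74: 8

P at T = 8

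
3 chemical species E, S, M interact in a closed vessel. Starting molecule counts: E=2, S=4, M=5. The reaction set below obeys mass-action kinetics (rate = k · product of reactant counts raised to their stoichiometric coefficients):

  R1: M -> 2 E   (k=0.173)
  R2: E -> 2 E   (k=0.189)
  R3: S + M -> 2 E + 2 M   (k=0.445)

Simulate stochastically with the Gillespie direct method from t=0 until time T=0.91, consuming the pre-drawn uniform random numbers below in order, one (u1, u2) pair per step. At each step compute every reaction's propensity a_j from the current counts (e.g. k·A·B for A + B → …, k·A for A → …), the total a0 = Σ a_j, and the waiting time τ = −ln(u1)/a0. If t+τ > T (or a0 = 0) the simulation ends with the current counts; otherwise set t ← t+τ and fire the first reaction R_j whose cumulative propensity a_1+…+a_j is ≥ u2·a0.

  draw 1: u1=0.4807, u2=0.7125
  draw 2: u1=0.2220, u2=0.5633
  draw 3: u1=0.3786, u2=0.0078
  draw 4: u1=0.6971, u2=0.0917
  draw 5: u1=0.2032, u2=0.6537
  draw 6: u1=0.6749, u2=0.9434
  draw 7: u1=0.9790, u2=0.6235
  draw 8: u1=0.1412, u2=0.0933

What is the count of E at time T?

t=0.000: E=2 S=4 M=5
Draw 1: a1=0.865, a2=0.378, a3=8.900, a0=10.143; τ=−ln(0.4807)/10.143=0.072 → t=0.072; u2·a0=0.7125·10.143=7.227; a1+a2=1.243 < 7.227 ≤ a1+…+a3=10.143 → R3 fires; E=4 S=3 M=6
Draw 2: a1=1.038, a2=0.756, a3=8.010, a0=9.804; τ=−ln(0.2220)/9.804=0.154 → t=0.226; u2·a0=0.5633·9.804=5.523; a1+a2=1.794 < 5.523 ≤ a1+…+a3=9.804 → R3 fires; E=6 S=2 M=7
Draw 3: a1=1.211, a2=1.134, a3=6.230, a0=8.575; τ=−ln(0.3786)/8.575=0.113 → t=0.339; u2·a0=0.0078·8.575=0.067 ≤ a1=1.211 → R1 fires; E=8 S=2 M=6
Draw 4: a1=1.038, a2=1.512, a3=5.340, a0=7.890; τ=−ln(0.6971)/7.890=0.046 → t=0.385; u2·a0=0.0917·7.890=0.724 ≤ a1=1.038 → R1 fires; E=10 S=2 M=5
Draw 5: a1=0.865, a2=1.890, a3=4.450, a0=7.205; τ=−ln(0.2032)/7.205=0.221 → t=0.606; u2·a0=0.6537·7.205=4.710; a1+a2=2.755 < 4.710 ≤ a1+…+a3=7.205 → R3 fires; E=12 S=1 M=6
Draw 6: a1=1.038, a2=2.268, a3=2.670, a0=5.976; τ=−ln(0.6749)/5.976=0.066 → t=0.672; u2·a0=0.9434·5.976=5.638; a1+a2=3.306 < 5.638 ≤ a1+…+a3=5.976 → R3 fires; E=14 S=0 M=7
Draw 7: a1=1.211, a2=2.646, a3=0.000, a0=3.857; τ=−ln(0.9790)/3.857=0.006 → t=0.677; u2·a0=0.6235·3.857=2.405; a1=1.211 < 2.405 ≤ a1+a2=3.857 → R2 fires; E=15 S=0 M=7
Draw 8: a1=1.211, a2=2.835, a3=0.000, a0=4.046; τ=−ln(0.1412)/4.046=0.484 → t=1.161 > T=0.91: stop.
Read off E at T=0.91: 15

E at T = 15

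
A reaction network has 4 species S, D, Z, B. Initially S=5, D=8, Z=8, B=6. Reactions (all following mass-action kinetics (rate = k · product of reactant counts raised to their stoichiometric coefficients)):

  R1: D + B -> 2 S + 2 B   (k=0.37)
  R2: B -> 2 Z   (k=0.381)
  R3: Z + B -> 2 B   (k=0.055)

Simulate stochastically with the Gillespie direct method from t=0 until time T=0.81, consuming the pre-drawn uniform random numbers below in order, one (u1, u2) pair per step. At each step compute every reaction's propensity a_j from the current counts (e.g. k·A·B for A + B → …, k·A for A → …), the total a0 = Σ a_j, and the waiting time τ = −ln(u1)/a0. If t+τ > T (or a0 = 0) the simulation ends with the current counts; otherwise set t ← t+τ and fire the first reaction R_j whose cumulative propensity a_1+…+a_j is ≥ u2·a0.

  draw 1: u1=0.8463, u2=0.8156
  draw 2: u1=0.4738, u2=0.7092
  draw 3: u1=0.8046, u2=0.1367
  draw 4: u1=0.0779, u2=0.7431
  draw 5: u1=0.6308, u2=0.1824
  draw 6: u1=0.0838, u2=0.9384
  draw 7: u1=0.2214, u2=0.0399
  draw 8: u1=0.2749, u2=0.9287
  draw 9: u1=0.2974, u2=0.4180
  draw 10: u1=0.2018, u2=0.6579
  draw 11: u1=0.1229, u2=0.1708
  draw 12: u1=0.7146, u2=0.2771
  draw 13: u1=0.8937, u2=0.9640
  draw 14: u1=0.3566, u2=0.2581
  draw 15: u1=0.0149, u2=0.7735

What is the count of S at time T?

S at T = 21

t=0.000: S=5 D=8 Z=8 B=6
Draw 1: a1=17.760, a2=2.286, a3=2.640, a0=22.686; τ=−ln(0.8463)/22.686=0.007 → t=0.007; u2·a0=0.8156·22.686=18.503; a1=17.760 < 18.503 ≤ a1+a2=20.046 → R2 fires; S=5 D=8 Z=10 B=5
Draw 2: a1=14.800, a2=1.905, a3=2.750, a0=19.455; τ=−ln(0.4738)/19.455=0.038 → t=0.046; u2·a0=0.7092·19.455=13.797 ≤ a1=14.800 → R1 fires; S=7 D=7 Z=10 B=6
Draw 3: a1=15.540, a2=2.286, a3=3.300, a0=21.126; τ=−ln(0.8046)/21.126=0.010 → t=0.056; u2·a0=0.1367·21.126=2.888 ≤ a1=15.540 → R1 fires; S=9 D=6 Z=10 B=7
Draw 4: a1=15.540, a2=2.667, a3=3.850, a0=22.057; τ=−ln(0.0779)/22.057=0.116 → t=0.172; u2·a0=0.7431·22.057=16.391; a1=15.540 < 16.391 ≤ a1+a2=18.207 → R2 fires; S=9 D=6 Z=12 B=6
Draw 5: a1=13.320, a2=2.286, a3=3.960, a0=19.566; τ=−ln(0.6308)/19.566=0.024 → t=0.195; u2·a0=0.1824·19.566=3.569 ≤ a1=13.320 → R1 fires; S=11 D=5 Z=12 B=7
Draw 6: a1=12.950, a2=2.667, a3=4.620, a0=20.237; τ=−ln(0.0838)/20.237=0.123 → t=0.318; u2·a0=0.9384·20.237=18.990; a1+a2=15.617 < 18.990 ≤ a1+…+a3=20.237 → R3 fires; S=11 D=5 Z=11 B=8
Draw 7: a1=14.800, a2=3.048, a3=4.840, a0=22.688; τ=−ln(0.2214)/22.688=0.066 → t=0.384; u2·a0=0.0399·22.688=0.905 ≤ a1=14.800 → R1 fires; S=13 D=4 Z=11 B=9
Draw 8: a1=13.320, a2=3.429, a3=5.445, a0=22.194; τ=−ln(0.2749)/22.194=0.058 → t=0.442; u2·a0=0.9287·22.194=20.612; a1+a2=16.749 < 20.612 ≤ a1+…+a3=22.194 → R3 fires; S=13 D=4 Z=10 B=10
Draw 9: a1=14.800, a2=3.810, a3=5.500, a0=24.110; τ=−ln(0.2974)/24.110=0.050 → t=0.493; u2·a0=0.4180·24.110=10.078 ≤ a1=14.800 → R1 fires; S=15 D=3 Z=10 B=11
Draw 10: a1=12.210, a2=4.191, a3=6.050, a0=22.451; τ=−ln(0.2018)/22.451=0.071 → t=0.564; u2·a0=0.6579·22.451=14.771; a1=12.210 < 14.771 ≤ a1+a2=16.401 → R2 fires; S=15 D=3 Z=12 B=10
Draw 11: a1=11.100, a2=3.810, a3=6.600, a0=21.510; τ=−ln(0.1229)/21.510=0.097 → t=0.662; u2·a0=0.1708·21.510=3.674 ≤ a1=11.100 → R1 fires; S=17 D=2 Z=12 B=11
Draw 12: a1=8.140, a2=4.191, a3=7.260, a0=19.591; τ=−ln(0.7146)/19.591=0.017 → t=0.679; u2·a0=0.2771·19.591=5.429 ≤ a1=8.140 → R1 fires; S=19 D=1 Z=12 B=12
Draw 13: a1=4.440, a2=4.572, a3=7.920, a0=16.932; τ=−ln(0.8937)/16.932=0.007 → t=0.685; u2·a0=0.9640·16.932=16.322; a1+a2=9.012 < 16.322 ≤ a1+…+a3=16.932 → R3 fires; S=19 D=1 Z=11 B=13
Draw 14: a1=4.810, a2=4.953, a3=7.865, a0=17.628; τ=−ln(0.3566)/17.628=0.058 → t=0.744; u2·a0=0.2581·17.628=4.550 ≤ a1=4.810 → R1 fires; S=21 D=0 Z=11 B=14
Draw 15: a1=0.000, a2=5.334, a3=8.470, a0=13.804; τ=−ln(0.0149)/13.804=0.305 → t=1.049 > T=0.81: stop.
Read off S at T=0.81: 21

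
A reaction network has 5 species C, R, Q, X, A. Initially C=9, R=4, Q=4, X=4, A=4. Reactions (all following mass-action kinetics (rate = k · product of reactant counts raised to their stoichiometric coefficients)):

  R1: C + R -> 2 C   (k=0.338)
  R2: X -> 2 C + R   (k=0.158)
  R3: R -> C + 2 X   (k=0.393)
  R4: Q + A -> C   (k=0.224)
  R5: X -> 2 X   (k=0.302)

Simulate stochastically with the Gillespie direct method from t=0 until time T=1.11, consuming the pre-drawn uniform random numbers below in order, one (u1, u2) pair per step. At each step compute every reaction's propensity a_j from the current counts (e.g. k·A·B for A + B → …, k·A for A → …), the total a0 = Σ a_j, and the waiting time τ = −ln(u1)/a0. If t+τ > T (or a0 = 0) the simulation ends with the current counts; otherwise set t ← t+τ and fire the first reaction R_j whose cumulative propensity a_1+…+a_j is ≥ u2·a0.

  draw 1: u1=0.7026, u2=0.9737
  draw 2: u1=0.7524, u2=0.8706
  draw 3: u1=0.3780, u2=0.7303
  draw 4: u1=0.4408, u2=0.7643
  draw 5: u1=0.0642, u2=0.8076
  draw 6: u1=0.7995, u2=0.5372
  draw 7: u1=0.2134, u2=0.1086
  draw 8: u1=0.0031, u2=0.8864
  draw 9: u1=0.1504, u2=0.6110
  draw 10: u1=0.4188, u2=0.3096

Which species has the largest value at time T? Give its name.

Dominant species at T: C

t=0.000: C=9 R=4 Q=4 X=4 A=4
Draw 1: a1=12.168, a2=0.632, a3=1.572, a4=3.584, a5=1.208, a0=19.164; τ=−ln(0.7026)/19.164=0.018 → t=0.018; u2·a0=0.9737·19.164=18.660; a1+…+a4=17.956 < 18.660 ≤ a1+…+a5=19.164 → R5 fires; C=9 R=4 Q=4 X=5 A=4
Draw 2: a1=12.168, a2=0.790, a3=1.572, a4=3.584, a5=1.510, a0=19.624; τ=−ln(0.7524)/19.624=0.014 → t=0.033; u2·a0=0.8706·19.624=17.085; a1+…+a3=14.530 < 17.085 ≤ a1+…+a4=18.114 → R4 fires; C=10 R=4 Q=3 X=5 A=3
Draw 3: a1=13.520, a2=0.790, a3=1.572, a4=2.016, a5=1.510, a0=19.408; τ=−ln(0.3780)/19.408=0.050 → t=0.083; u2·a0=0.7303·19.408=14.174; a1=13.520 < 14.174 ≤ a1+a2=14.310 → R2 fires; C=12 R=5 Q=3 X=4 A=3
Draw 4: a1=20.280, a2=0.632, a3=1.965, a4=2.016, a5=1.208, a0=26.101; τ=−ln(0.4408)/26.101=0.031 → t=0.114; u2·a0=0.7643·26.101=19.949 ≤ a1=20.280 → R1 fires; C=13 R=4 Q=3 X=4 A=3
Draw 5: a1=17.576, a2=0.632, a3=1.572, a4=2.016, a5=1.208, a0=23.004; τ=−ln(0.0642)/23.004=0.119 → t=0.234; u2·a0=0.8076·23.004=18.578; a1+a2=18.208 < 18.578 ≤ a1+…+a3=19.780 → R3 fires; C=14 R=3 Q=3 X=6 A=3
Draw 6: a1=14.196, a2=0.948, a3=1.179, a4=2.016, a5=1.812, a0=20.151; τ=−ln(0.7995)/20.151=0.011 → t=0.245; u2·a0=0.5372·20.151=10.825 ≤ a1=14.196 → R1 fires; C=15 R=2 Q=3 X=6 A=3
Draw 7: a1=10.140, a2=0.948, a3=0.786, a4=2.016, a5=1.812, a0=15.702; τ=−ln(0.2134)/15.702=0.098 → t=0.343; u2·a0=0.1086·15.702=1.705 ≤ a1=10.140 → R1 fires; C=16 R=1 Q=3 X=6 A=3
Draw 8: a1=5.408, a2=0.948, a3=0.393, a4=2.016, a5=1.812, a0=10.577; τ=−ln(0.0031)/10.577=0.546 → t=0.889; u2·a0=0.8864·10.577=9.375; a1+…+a4=8.765 < 9.375 ≤ a1+…+a5=10.577 → R5 fires; C=16 R=1 Q=3 X=7 A=3
Draw 9: a1=5.408, a2=1.106, a3=0.393, a4=2.016, a5=2.114, a0=11.037; τ=−ln(0.1504)/11.037=0.172 → t=1.061; u2·a0=0.6110·11.037=6.744; a1+a2=6.514 < 6.744 ≤ a1+…+a3=6.907 → R3 fires; C=17 R=0 Q=3 X=9 A=3
Draw 10: a1=0.000, a2=1.422, a3=0.000, a4=2.016, a5=2.718, a0=6.156; τ=−ln(0.4188)/6.156=0.141 → t=1.202 > T=1.11: stop.
At T=1.11: C=17 R=0 Q=3 X=9 A=3; the largest is C.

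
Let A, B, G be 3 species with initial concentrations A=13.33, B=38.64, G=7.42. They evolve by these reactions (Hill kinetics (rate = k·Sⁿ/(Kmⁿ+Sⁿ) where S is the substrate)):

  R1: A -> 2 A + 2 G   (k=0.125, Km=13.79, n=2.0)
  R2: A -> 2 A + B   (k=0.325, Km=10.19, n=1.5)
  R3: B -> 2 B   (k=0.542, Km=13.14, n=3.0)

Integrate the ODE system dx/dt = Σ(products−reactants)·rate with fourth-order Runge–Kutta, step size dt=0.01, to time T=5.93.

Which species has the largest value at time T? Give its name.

RK4 with dt=0.01: 593 steps to T=5.93. Trajectory (selected grid times):
t=0.00: A=13.33 B=38.64 G=7.42
t=0.66: A=13.50 B=39.11 G=7.50
t=1.32: A=13.67 B=39.59 G=7.58
t=1.98: A=13.84 B=40.06 G=7.66
t=2.64: A=14.02 B=40.54 G=7.75
t=3.29: A=14.19 B=41.01 G=7.83
t=3.95: A=14.36 B=41.49 G=7.92
t=4.61: A=14.54 B=41.98 G=8.00
t=5.27: A=14.72 B=42.46 G=8.09
t=5.93: A=14.90 B=42.94 G=8.18
At T=5.93: A=14.90 B=42.94 G=8.18; the largest is B.

Dominant species at T: B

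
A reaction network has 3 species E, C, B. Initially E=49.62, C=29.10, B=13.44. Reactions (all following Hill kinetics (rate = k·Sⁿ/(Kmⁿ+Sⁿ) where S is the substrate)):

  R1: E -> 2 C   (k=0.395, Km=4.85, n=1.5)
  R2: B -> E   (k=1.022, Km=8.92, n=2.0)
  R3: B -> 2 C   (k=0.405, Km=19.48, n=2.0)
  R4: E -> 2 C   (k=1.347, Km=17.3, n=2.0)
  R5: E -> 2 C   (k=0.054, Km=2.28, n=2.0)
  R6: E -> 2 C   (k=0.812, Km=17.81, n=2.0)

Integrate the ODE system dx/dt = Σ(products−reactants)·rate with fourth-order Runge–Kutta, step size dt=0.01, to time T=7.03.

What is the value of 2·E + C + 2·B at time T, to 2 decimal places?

Check how each reaction changes W = 2·E + C + 2·B (weight of products minus weight of reactants):
R1: E -> 2 C: (1·2) − (2·1) = 2 − 2 = 0
R2: B -> E: (2·1) − (2·1) = 2 − 2 = 0
R3: B -> 2 C: (1·2) − (2·1) = 2 − 2 = 0
R4: E -> 2 C: (1·2) − (2·1) = 2 − 2 = 0
R5: E -> 2 C: (1·2) − (2·1) = 2 − 2 = 0
R6: E -> 2 C: (1·2) − (2·1) = 2 − 2 = 0
Every reaction leaves W unchanged, so W is conserved and no simulation is needed: W(T) = W(0) = 2·49.62 + 29.10 + 2·13.44 = 155.22

Value at T = 155.22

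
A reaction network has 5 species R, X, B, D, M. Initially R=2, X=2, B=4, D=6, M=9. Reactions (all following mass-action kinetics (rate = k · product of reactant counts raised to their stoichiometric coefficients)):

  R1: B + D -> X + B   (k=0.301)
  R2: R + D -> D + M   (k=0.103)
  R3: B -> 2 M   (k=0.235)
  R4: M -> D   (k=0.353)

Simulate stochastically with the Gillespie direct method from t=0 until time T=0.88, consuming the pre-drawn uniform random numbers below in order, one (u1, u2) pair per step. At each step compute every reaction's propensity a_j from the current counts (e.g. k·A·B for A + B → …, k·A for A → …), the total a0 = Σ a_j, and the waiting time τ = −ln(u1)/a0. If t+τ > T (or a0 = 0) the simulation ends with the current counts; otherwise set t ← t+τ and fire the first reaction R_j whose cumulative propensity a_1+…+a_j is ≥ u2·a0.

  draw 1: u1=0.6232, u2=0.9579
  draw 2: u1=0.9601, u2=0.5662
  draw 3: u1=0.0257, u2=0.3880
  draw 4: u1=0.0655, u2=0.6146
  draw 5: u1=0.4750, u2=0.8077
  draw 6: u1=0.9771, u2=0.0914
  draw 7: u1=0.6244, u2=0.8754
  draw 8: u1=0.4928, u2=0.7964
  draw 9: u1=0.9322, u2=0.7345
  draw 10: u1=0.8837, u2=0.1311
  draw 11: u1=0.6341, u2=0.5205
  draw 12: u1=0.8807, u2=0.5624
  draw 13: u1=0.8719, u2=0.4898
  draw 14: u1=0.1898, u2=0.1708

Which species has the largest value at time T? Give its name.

Dominant species at T: X

t=0.000: R=2 X=2 B=4 D=6 M=9
Draw 1: a1=7.224, a2=1.236, a3=0.940, a4=3.177, a0=12.577; τ=−ln(0.6232)/12.577=0.038 → t=0.038; u2·a0=0.9579·12.577=12.048; a1+…+a3=9.400 < 12.048 ≤ a1+…+a4=12.577 → R4 fires; R=2 X=2 B=4 D=7 M=8
Draw 2: a1=8.428, a2=1.442, a3=0.940, a4=2.824, a0=13.634; τ=−ln(0.9601)/13.634=0.003 → t=0.041; u2·a0=0.5662·13.634=7.720 ≤ a1=8.428 → R1 fires; R=2 X=3 B=4 D=6 M=8
Draw 3: a1=7.224, a2=1.236, a3=0.940, a4=2.824, a0=12.224; τ=−ln(0.0257)/12.224=0.300 → t=0.340; u2·a0=0.3880·12.224=4.743 ≤ a1=7.224 → R1 fires; R=2 X=4 B=4 D=5 M=8
Draw 4: a1=6.020, a2=1.030, a3=0.940, a4=2.824, a0=10.814; τ=−ln(0.0655)/10.814=0.252 → t=0.592; u2·a0=0.6146·10.814=6.646; a1=6.020 < 6.646 ≤ a1+a2=7.050 → R2 fires; R=1 X=4 B=4 D=5 M=9
Draw 5: a1=6.020, a2=0.515, a3=0.940, a4=3.177, a0=10.652; τ=−ln(0.4750)/10.652=0.070 → t=0.662; u2·a0=0.8077·10.652=8.604; a1+…+a3=7.475 < 8.604 ≤ a1+…+a4=10.652 → R4 fires; R=1 X=4 B=4 D=6 M=8
Draw 6: a1=7.224, a2=0.618, a3=0.940, a4=2.824, a0=11.606; τ=−ln(0.9771)/11.606=0.002 → t=0.664; u2·a0=0.0914·11.606=1.061 ≤ a1=7.224 → R1 fires; R=1 X=5 B=4 D=5 M=8
Draw 7: a1=6.020, a2=0.515, a3=0.940, a4=2.824, a0=10.299; τ=−ln(0.6244)/10.299=0.046 → t=0.710; u2·a0=0.8754·10.299=9.016; a1+…+a3=7.475 < 9.016 ≤ a1+…+a4=10.299 → R4 fires; R=1 X=5 B=4 D=6 M=7
Draw 8: a1=7.224, a2=0.618, a3=0.940, a4=2.471, a0=11.253; τ=−ln(0.4928)/11.253=0.063 → t=0.773; u2·a0=0.7964·11.253=8.962; a1+…+a3=8.782 < 8.962 ≤ a1+…+a4=11.253 → R4 fires; R=1 X=5 B=4 D=7 M=6
Draw 9: a1=8.428, a2=0.721, a3=0.940, a4=2.118, a0=12.207; τ=−ln(0.9322)/12.207=0.006 → t=0.778; u2·a0=0.7345·12.207=8.966; a1=8.428 < 8.966 ≤ a1+a2=9.149 → R2 fires; R=0 X=5 B=4 D=7 M=7
Draw 10: a1=8.428, a2=0.000, a3=0.940, a4=2.471, a0=11.839; τ=−ln(0.8837)/11.839=0.010 → t=0.789; u2·a0=0.1311·11.839=1.552 ≤ a1=8.428 → R1 fires; R=0 X=6 B=4 D=6 M=7
Draw 11: a1=7.224, a2=0.000, a3=0.940, a4=2.471, a0=10.635; τ=−ln(0.6341)/10.635=0.043 → t=0.832; u2·a0=0.5205·10.635=5.536 ≤ a1=7.224 → R1 fires; R=0 X=7 B=4 D=5 M=7
Draw 12: a1=6.020, a2=0.000, a3=0.940, a4=2.471, a0=9.431; τ=−ln(0.8807)/9.431=0.013 → t=0.845; u2·a0=0.5624·9.431=5.304 ≤ a1=6.020 → R1 fires; R=0 X=8 B=4 D=4 M=7
Draw 13: a1=4.816, a2=0.000, a3=0.940, a4=2.471, a0=8.227; τ=−ln(0.8719)/8.227=0.017 → t=0.862; u2·a0=0.4898·8.227=4.030 ≤ a1=4.816 → R1 fires; R=0 X=9 B=4 D=3 M=7
Draw 14: a1=3.612, a2=0.000, a3=0.940, a4=2.471, a0=7.023; τ=−ln(0.1898)/7.023=0.237 → t=1.098 > T=0.88: stop.
At T=0.88: R=0 X=9 B=4 D=3 M=7; the largest is X.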